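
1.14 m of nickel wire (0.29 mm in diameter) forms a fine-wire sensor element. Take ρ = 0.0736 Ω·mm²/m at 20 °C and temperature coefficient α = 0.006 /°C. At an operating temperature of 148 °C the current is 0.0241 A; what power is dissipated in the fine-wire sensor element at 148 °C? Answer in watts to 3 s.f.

0.00130 W

ρ = 0.0736 Ω·mm²/m = 7.36×10^-8 Ω·m
A = π(d/2)² = π(1.4500e-04 m)² = 6.605e-08 m²
R₍20₎ = ρL/A = (7.36×10^-8)(1.14)/(6.605e-08) = 1.27 Ω
R₍148₎ = R₍20₎(1 + αΔT) = 1.27 × (1 + 0.006×128) = 2.246 Ω
P = I²R = (0.0241)² × 2.246 = 0.00130 W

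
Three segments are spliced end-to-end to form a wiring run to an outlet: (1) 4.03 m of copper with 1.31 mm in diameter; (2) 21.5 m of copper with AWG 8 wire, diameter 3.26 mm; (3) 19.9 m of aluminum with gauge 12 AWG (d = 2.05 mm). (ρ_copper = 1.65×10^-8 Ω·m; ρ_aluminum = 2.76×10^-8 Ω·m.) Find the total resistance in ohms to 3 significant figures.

Seg 1: A = π(d/2)² = π(6.5500e-04 m)² = 1.348e-06 m²
R_1 = (1.65×10^-8)(4.03)/(1.348e-06) = 0.04934 Ω
Seg 2: A = π(3.26/2 mm)² = π(1.6300e-03 m)² = 8.347e-06 m²
R_2 = (1.65×10^-8)(21.5)/(8.347e-06) = 0.0425 Ω
Seg 3: A = π(2.05/2 mm)² = π(1.0250e-03 m)² = 3.301e-06 m²
R_3 = (2.76×10^-8)(19.9)/(3.301e-06) = 0.1664 Ω
R_total = R_1 + R_2 + R_3 = 0.258 Ω

0.258 Ω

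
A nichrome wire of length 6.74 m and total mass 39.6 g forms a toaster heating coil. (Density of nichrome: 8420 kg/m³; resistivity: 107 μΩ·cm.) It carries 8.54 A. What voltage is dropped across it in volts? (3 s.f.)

ρ = 107 μΩ·cm = 1.07×10^-6 Ω·m
A = m/(density·L) = 0.0396/(8420×6.74) = 6.9779e-07 m²
R = ρL/A = (1.07×10^-6)(6.74)/(6.9779e-07) = 10.34 Ω
V = IR = 8.54 × 10.34 = 88.3 V

88.3 V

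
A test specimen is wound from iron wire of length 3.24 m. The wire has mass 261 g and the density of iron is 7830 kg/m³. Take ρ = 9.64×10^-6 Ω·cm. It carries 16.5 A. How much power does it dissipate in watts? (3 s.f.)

8.27 W

ρ = 9.64×10^-6 Ω·cm = 9.64×10^-8 Ω·m
A = m/(density·L) = 0.261/(7830×3.24) = 1.0288e-05 m²
R = ρL/A = (9.64×10^-8)(3.24)/(1.0288e-05) = 0.03036 Ω
P = I²R = (16.5)² × 0.03036 = 8.27 W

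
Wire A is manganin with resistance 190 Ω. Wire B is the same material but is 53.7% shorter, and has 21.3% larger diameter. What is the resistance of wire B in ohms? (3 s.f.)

59.8 Ω

R ∝ L/d², so R_B/R_A = (1 − 53.7/100) × (1 + 21.3/100)⁻²
= 0.463 × 0.6796 = 0.3147
R_B = 0.3147 × 190 = 59.8 Ω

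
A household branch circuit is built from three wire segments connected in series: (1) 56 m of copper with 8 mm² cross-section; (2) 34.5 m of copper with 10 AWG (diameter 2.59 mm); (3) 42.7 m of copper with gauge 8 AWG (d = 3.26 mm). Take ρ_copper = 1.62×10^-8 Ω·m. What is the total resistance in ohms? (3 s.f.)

Seg 1: A = 8 mm² = 8.000e-06 m²
R_1 = (1.62×10^-8)(56)/(8.000e-06) = 0.1134 Ω
Seg 2: A = π(2.59/2 mm)² = π(1.2950e-03 m)² = 5.269e-06 m²
R_2 = (1.62×10^-8)(34.5)/(5.269e-06) = 0.1061 Ω
Seg 3: A = π(3.26/2 mm)² = π(1.6300e-03 m)² = 8.347e-06 m²
R_3 = (1.62×10^-8)(42.7)/(8.347e-06) = 0.08287 Ω
R_total = R_1 + R_2 + R_3 = 0.302 Ω

0.302 Ω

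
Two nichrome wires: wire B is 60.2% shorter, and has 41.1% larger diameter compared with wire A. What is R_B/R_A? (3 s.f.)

0.200

R ∝ L/d², so R_B/R_A = (1 − 60.2/100) × (1 + 41.1/100)⁻²
= 0.398 × 0.5023 = 0.200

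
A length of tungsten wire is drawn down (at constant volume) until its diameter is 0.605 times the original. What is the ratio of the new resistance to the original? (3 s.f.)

Volume constant ⇒ L' = L/r² with r = 0.605. R' = ρL'/A' = ρ(L/r²)/(πr²d₀²/4) = R/r⁴.
Factor = 7.46

7.46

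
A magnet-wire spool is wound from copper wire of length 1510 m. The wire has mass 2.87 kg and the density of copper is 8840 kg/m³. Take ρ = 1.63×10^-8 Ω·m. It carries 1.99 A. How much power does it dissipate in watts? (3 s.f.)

A = m/(density·L) = 2.87/(8840×1510) = 2.1501e-07 m²
R = ρL/A = (1.63×10^-8)(1510)/(2.1501e-07) = 114.5 Ω
P = I²R = (1.99)² × 114.5 = 453 W

453 W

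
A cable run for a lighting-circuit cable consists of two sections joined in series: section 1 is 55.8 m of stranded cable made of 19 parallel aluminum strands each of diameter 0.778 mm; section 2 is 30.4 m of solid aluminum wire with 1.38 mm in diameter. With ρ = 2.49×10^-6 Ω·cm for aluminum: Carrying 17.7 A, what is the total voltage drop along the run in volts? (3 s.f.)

11.7 V

ρ = 2.49×10^-6 Ω·cm = 2.49×10^-8 Ω·m
Section 1: A_strand = π(3.8900e-04)² = 4.754e-07 m²; R₁ = ρL/(N·A_s) = (2.49×10^-8)(55.8)/(19×4.754e-07) = 0.1538 Ω
Section 2: A = π(d/2)² = π(6.9000e-04 m)² = 1.496e-06 m²
R₂ = (2.49×10^-8)(30.4)/(1.496e-06) = 0.5061 Ω
R = R₁ + R₂ = 0.6599 Ω
V = IR = 17.7 × 0.6599 = 11.7 V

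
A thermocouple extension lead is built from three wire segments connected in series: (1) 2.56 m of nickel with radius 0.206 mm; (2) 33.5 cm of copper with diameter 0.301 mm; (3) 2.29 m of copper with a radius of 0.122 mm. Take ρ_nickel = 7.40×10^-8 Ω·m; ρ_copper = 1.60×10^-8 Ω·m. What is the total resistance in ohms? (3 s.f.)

Seg 1: A = πr² = π(2.0600e-04 m)² = 1.333e-07 m²
R_1 = (7.40×10^-8)(2.56)/(1.333e-07) = 1.421 Ω
Seg 2: A = π(d/2)² = π(1.5050e-04 m)² = 7.116e-08 m²
R_2 = (1.60×10^-8)(0.335)/(7.116e-08) = 0.07533 Ω
Seg 3: A = πr² = π(1.2200e-04 m)² = 4.676e-08 m²
R_3 = (1.60×10^-8)(2.29)/(4.676e-08) = 0.7836 Ω
R_total = R_1 + R_2 + R_3 = 2.28 Ω

2.28 Ω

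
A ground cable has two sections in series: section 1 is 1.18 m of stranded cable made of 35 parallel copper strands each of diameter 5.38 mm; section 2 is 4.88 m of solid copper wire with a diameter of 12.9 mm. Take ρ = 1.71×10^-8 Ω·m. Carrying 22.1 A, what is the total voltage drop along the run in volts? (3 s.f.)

Section 1: A_strand = π(2.6900e-03)² = 2.273e-05 m²; R₁ = ρL/(N·A_s) = (1.71×10^-8)(1.18)/(35×2.273e-05) = 2.536×10^-5 Ω
Section 2: A = π(d/2)² = π(6.4500e-03 m)² = 1.307e-04 m²
R₂ = (1.71×10^-8)(4.88)/(1.307e-04) = 6.385×10^-4 Ω
R = R₁ + R₂ = 6.638×10^-4 Ω
V = IR = 22.1 × 6.638×10^-4 = 0.0147 V

0.0147 V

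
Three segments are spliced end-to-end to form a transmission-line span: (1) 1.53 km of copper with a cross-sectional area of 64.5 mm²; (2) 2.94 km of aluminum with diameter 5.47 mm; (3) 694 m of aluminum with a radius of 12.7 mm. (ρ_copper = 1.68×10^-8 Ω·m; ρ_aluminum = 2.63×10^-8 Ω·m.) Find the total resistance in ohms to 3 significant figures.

Seg 1: A = 64.5 mm² = 6.450e-05 m²
R_1 = (1.68×10^-8)(1530)/(6.450e-05) = 0.3985 Ω
Seg 2: A = π(d/2)² = π(2.7350e-03 m)² = 2.350e-05 m²
R_2 = (2.63×10^-8)(2940)/(2.350e-05) = 3.29 Ω
Seg 3: A = πr² = π(1.2700e-02 m)² = 5.067e-04 m²
R_3 = (2.63×10^-8)(694)/(5.067e-04) = 0.03602 Ω
R_total = R_1 + R_2 + R_3 = 3.72 Ω

3.72 Ω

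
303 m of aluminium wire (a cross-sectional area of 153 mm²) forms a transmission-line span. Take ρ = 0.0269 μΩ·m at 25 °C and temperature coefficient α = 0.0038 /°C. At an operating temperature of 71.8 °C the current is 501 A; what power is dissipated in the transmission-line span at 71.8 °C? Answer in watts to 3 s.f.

ρ = 0.0269 μΩ·m = 2.69×10^-8 Ω·m
A = 153 mm² = 1.530e-04 m²
R₍25₎ = ρL/A = (2.69×10^-8)(303)/(1.530e-04) = 0.05327 Ω
R₍71.8₎ = R₍25₎(1 + αΔT) = 0.05327 × (1 + 0.0038×46.8) = 0.06275 Ω
P = I²R = (501)² × 0.06275 = 15700 W

15700 W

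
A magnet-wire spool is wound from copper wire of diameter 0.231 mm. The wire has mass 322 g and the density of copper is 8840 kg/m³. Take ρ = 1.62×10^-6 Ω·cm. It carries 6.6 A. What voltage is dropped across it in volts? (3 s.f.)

2220 V

ρ = 1.62×10^-6 Ω·cm = 1.62×10^-8 Ω·m
A = π(d/2)² = π(1.1550e-04 m)² = 4.1910e-08 m²
L = m/(density·A) = 0.322/(8840×4.1910e-08) = 869.1 m
R = ρL/A = (1.62×10^-8)(869.1)/(4.1910e-08) = 336 Ω
V = IR = 6.6 × 336 = 2220 V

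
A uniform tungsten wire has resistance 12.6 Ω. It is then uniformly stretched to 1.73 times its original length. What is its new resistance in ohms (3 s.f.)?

Volume constant ⇒ A' = A/k with k = 1.73. R' = ρ(kL)/(A/k) = k²R.
R' = 2.993 × 12.6 = 37.7 Ω

37.7 Ω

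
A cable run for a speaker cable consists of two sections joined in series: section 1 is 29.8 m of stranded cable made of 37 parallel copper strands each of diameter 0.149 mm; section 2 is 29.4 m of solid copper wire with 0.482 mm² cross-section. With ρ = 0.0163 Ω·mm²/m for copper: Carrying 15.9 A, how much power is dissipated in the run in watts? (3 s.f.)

ρ = 0.0163 Ω·mm²/m = 1.63×10^-8 Ω·m
Section 1: A_strand = π(7.4500e-05)² = 1.744e-08 m²; R₁ = ρL/(N·A_s) = (1.63×10^-8)(29.8)/(37×1.744e-08) = 0.7529 Ω
Section 2: A = 0.482 mm² = 4.820e-07 m²
R₂ = (1.63×10^-8)(29.4)/(4.820e-07) = 0.9942 Ω
R = R₁ + R₂ = 1.747 Ω
P = I²R = (15.9)² × 1.747 = 442 W

442 W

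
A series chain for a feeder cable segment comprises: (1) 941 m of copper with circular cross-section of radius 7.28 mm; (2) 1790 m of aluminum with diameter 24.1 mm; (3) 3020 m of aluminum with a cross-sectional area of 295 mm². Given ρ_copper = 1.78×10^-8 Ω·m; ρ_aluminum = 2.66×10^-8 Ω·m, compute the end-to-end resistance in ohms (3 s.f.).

Seg 1: A = πr² = π(7.2800e-03 m)² = 1.665e-04 m²
R_1 = (1.78×10^-8)(941)/(1.665e-04) = 0.1006 Ω
Seg 2: A = π(d/2)² = π(1.2050e-02 m)² = 4.562e-04 m²
R_2 = (2.66×10^-8)(1790)/(4.562e-04) = 0.1044 Ω
Seg 3: A = 295 mm² = 2.950e-04 m²
R_3 = (2.66×10^-8)(3020)/(2.950e-04) = 0.2723 Ω
R_total = R_1 + R_2 + R_3 = 0.477 Ω

0.477 Ω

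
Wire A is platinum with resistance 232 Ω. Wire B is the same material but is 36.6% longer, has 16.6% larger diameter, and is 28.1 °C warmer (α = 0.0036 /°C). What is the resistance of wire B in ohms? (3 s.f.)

R ∝ ρL/d² with ρ ∝ (1+αΔT), so R_B/R_A = (1 + 36.6/100) × (1 + 16.6/100)⁻² × (1 + 0.0036×28.1)
= 1.366 × 0.7355 × 1.101 = 1.106
R_B = 1.106 × 232 = 257 Ω

257 Ω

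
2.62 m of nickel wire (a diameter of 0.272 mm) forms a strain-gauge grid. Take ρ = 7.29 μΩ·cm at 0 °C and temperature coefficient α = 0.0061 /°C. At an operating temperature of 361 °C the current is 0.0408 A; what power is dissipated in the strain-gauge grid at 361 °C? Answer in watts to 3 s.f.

0.0175 W

ρ = 7.29 μΩ·cm = 7.29×10^-8 Ω·m
A = π(d/2)² = π(1.3600e-04 m)² = 5.811e-08 m²
R₍0₎ = ρL/A = (7.29×10^-8)(2.62)/(5.811e-08) = 3.287 Ω
R₍361₎ = R₍0₎(1 + αΔT) = 3.287 × (1 + 0.0061×361) = 10.53 Ω
P = I²R = (0.0408)² × 10.53 = 0.0175 W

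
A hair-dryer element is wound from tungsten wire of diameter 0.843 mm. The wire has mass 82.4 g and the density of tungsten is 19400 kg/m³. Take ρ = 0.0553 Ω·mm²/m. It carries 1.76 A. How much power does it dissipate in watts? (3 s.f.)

2.34 W

ρ = 0.0553 Ω·mm²/m = 5.53×10^-8 Ω·m
A = π(d/2)² = π(4.2150e-04 m)² = 5.5814e-07 m²
L = m/(density·A) = 0.0824/(19400×5.5814e-07) = 7.61 m
R = ρL/A = (5.53×10^-8)(7.61)/(5.5814e-07) = 0.754 Ω
P = I²R = (1.76)² × 0.754 = 2.34 W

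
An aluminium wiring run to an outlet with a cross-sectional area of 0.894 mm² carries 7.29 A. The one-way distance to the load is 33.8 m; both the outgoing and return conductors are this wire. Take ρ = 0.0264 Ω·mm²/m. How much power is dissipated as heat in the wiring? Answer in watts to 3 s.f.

ρ = 0.0264 Ω·mm²/m = 2.64×10^-8 Ω·m
A = 0.894 mm² = 8.940e-07 m²
Total conductor length (both ways) L = 2 × 33.8 = 67.6 m
R = ρL/A = (2.64×10^-8)(67.6)/(8.940e-07) = 1.996 Ω
P = I²R = (7.29)² × 1.996 = 106 W

106 W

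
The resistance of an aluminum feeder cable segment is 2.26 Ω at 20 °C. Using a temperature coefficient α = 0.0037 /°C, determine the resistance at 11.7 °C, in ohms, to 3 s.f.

2.19 Ω

ΔT = 11.7 − 20 = -8.3 °C
R = R₀(1 + αΔT) = 2.26 × (1 + 0.0037×-8.3) = 2.26 × 0.9693 = 2.19 Ω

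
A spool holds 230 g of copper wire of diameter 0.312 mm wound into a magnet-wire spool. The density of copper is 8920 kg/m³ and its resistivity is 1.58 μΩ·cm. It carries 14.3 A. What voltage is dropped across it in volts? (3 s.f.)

ρ = 1.58 μΩ·cm = 1.58×10^-8 Ω·m
A = π(d/2)² = π(1.5600e-04 m)² = 7.6454e-08 m²
L = m/(density·A) = 0.23/(8920×7.6454e-08) = 337.3 m
R = ρL/A = (1.58×10^-8)(337.3)/(7.6454e-08) = 69.7 Ω
V = IR = 14.3 × 69.7 = 997 V

997 V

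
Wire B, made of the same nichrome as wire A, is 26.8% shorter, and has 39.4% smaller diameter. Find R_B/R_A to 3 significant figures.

R ∝ L/d², so R_B/R_A = (1 − 26.8/100) × (1 − 39.4/100)⁻²
= 0.732 × 2.723 = 1.99

1.99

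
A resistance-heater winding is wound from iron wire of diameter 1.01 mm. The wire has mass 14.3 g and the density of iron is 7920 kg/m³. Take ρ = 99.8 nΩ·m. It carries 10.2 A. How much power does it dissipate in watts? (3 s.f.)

29.2 W

ρ = 99.8 nΩ·m = 9.98×10^-8 Ω·m
A = π(d/2)² = π(5.0500e-04 m)² = 8.0118e-07 m²
L = m/(density·A) = 0.0143/(7920×8.0118e-07) = 2.254 m
R = ρL/A = (9.98×10^-8)(2.254)/(8.0118e-07) = 0.2807 Ω
P = I²R = (10.2)² × 0.2807 = 29.2 W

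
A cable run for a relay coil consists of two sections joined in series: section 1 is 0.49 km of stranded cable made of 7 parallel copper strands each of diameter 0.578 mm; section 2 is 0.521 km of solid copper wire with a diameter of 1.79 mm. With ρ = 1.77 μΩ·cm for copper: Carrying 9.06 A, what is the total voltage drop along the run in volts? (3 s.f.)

ρ = 1.77 μΩ·cm = 1.77×10^-8 Ω·m
Section 1: A_strand = π(2.8900e-04)² = 2.624e-07 m²; R₁ = ρL/(N·A_s) = (1.77×10^-8)(490)/(7×2.624e-07) = 4.722 Ω
Section 2: A = π(d/2)² = π(8.9500e-04 m)² = 2.516e-06 m²
R₂ = (1.77×10^-8)(521)/(2.516e-06) = 3.665 Ω
R = R₁ + R₂ = 8.387 Ω
V = IR = 9.06 × 8.387 = 76.0 V

76.0 V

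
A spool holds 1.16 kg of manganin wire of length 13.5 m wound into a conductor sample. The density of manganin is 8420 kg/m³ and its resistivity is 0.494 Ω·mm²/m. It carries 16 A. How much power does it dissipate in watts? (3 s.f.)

ρ = 0.494 Ω·mm²/m = 4.94×10^-7 Ω·m
A = m/(density·L) = 1.16/(8420×13.5) = 1.0205e-05 m²
R = ρL/A = (4.94×10^-7)(13.5)/(1.0205e-05) = 0.6535 Ω
P = I²R = (16)² × 0.6535 = 167 W

167 W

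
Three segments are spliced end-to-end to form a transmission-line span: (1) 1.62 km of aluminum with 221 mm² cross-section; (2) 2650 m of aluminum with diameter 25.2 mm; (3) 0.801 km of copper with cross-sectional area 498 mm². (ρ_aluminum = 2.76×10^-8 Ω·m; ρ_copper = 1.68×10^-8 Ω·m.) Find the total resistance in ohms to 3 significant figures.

Seg 1: A = 221 mm² = 2.210e-04 m²
R_1 = (2.76×10^-8)(1620)/(2.210e-04) = 0.2023 Ω
Seg 2: A = π(d/2)² = π(1.2600e-02 m)² = 4.988e-04 m²
R_2 = (2.76×10^-8)(2650)/(4.988e-04) = 0.1466 Ω
Seg 3: A = 498 mm² = 4.980e-04 m²
R_3 = (1.68×10^-8)(801)/(4.980e-04) = 0.02702 Ω
R_total = R_1 + R_2 + R_3 = 0.376 Ω

0.376 Ω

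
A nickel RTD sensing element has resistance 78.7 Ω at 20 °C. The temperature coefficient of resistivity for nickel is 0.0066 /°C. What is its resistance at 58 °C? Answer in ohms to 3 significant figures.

98.4 Ω

ΔT = 58 − 20 = 38 °C
R = R₀(1 + αΔT) = 78.7 × (1 + 0.0066×38) = 78.7 × 1.251 = 98.4 Ω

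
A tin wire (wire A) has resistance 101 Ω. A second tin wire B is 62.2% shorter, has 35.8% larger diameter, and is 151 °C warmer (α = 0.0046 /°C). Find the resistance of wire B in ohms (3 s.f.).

35.1 Ω

R ∝ ρL/d² with ρ ∝ (1+αΔT), so R_B/R_A = (1 − 62.2/100) × (1 + 35.8/100)⁻² × (1 + 0.0046×151)
= 0.378 × 0.5423 × 1.695 = 0.3473
R_B = 0.3473 × 101 = 35.1 Ω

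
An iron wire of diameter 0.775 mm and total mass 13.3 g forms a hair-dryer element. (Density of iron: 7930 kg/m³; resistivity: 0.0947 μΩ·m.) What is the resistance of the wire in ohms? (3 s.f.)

0.714 Ω

ρ = 0.0947 μΩ·m = 9.47×10^-8 Ω·m
A = π(d/2)² = π(3.8750e-04 m)² = 4.7173e-07 m²
L = m/(density·A) = 0.0133/(7930×4.7173e-07) = 3.555 m
R = ρL/A = (9.47×10^-8)(3.555)/(4.7173e-07) = 0.714 Ω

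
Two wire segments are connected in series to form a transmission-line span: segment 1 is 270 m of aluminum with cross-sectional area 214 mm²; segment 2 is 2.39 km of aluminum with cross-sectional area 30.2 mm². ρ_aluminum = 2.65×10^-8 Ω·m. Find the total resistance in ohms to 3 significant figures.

Segment 1: A = 214 mm² = 2.140e-04 m²
R₁ = ρL/A = (2.65×10^-8)(270)/(2.140e-04) = 0.03343 Ω
Segment 2: A = 30.2 mm² = 3.020e-05 m²
R₂ = (2.65×10^-8)(2390)/(3.020e-05) = 2.097 Ω
R = R₁ + R₂ = 2.13 Ω

2.13 Ω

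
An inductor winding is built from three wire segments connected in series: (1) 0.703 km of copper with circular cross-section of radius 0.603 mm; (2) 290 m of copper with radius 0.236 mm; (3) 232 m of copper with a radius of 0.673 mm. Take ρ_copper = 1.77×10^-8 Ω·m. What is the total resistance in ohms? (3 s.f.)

Seg 1: A = πr² = π(6.0300e-04 m)² = 1.142e-06 m²
R_1 = (1.77×10^-8)(703)/(1.142e-06) = 10.89 Ω
Seg 2: A = πr² = π(2.3600e-04 m)² = 1.750e-07 m²
R_2 = (1.77×10^-8)(290)/(1.750e-07) = 29.34 Ω
Seg 3: A = πr² = π(6.7300e-04 m)² = 1.423e-06 m²
R_3 = (1.77×10^-8)(232)/(1.423e-06) = 2.886 Ω
R_total = R_1 + R_2 + R_3 = 43.1 Ω

43.1 Ω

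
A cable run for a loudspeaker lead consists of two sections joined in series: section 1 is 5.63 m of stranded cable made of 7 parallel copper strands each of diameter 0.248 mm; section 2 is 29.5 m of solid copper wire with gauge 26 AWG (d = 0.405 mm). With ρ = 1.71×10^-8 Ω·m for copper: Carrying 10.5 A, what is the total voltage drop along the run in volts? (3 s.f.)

44.1 V

Section 1: A_strand = π(1.2400e-04)² = 4.831e-08 m²; R₁ = ρL/(N·A_s) = (1.71×10^-8)(5.63)/(7×4.831e-08) = 0.2847 Ω
Section 2: A = π(0.405/2 mm)² = π(2.0250e-04 m)² = 1.288e-07 m²
R₂ = (1.71×10^-8)(29.5)/(1.288e-07) = 3.916 Ω
R = R₁ + R₂ = 4.2 Ω
V = IR = 10.5 × 4.2 = 44.1 V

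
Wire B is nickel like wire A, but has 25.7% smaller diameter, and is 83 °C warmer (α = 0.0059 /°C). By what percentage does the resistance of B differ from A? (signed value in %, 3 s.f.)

R ∝ ρL/d² with ρ ∝ (1+αΔT), so R_B/R_A = (1 − 25.7/100)⁻² × (1 + 0.0059×83)
= 1.811 × 1.49 = 2.699
(R_B − R_A)/R_A = 2.699 − 1 = 170%

170%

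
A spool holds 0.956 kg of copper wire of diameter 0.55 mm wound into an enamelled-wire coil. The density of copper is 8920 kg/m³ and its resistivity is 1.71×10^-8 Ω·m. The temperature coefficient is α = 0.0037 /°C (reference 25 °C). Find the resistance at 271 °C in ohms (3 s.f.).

62.0 Ω

A = π(d/2)² = π(2.7500e-04 m)² = 2.3758e-07 m²
L = m/(density·A) = 0.956/(8920×2.3758e-07) = 451.1 m
R = ρL/A = (1.71×10^-8)(451.1)/(2.3758e-07) = 32.47 Ω
R(271 °C) = 32.47 × (1 + 0.0037×246) = 62.0 Ω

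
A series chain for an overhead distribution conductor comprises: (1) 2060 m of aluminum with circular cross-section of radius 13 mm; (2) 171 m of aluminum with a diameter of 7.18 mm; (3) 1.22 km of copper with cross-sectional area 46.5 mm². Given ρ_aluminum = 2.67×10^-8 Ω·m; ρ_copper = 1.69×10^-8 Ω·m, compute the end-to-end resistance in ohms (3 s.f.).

0.660 Ω

Seg 1: A = πr² = π(1.3000e-02 m)² = 5.309e-04 m²
R_1 = (2.67×10^-8)(2060)/(5.309e-04) = 0.1036 Ω
Seg 2: A = π(d/2)² = π(3.5900e-03 m)² = 4.049e-05 m²
R_2 = (2.67×10^-8)(171)/(4.049e-05) = 0.1128 Ω
Seg 3: A = 46.5 mm² = 4.650e-05 m²
R_3 = (1.69×10^-8)(1220)/(4.650e-05) = 0.4434 Ω
R_total = R_1 + R_2 + R_3 = 0.660 Ω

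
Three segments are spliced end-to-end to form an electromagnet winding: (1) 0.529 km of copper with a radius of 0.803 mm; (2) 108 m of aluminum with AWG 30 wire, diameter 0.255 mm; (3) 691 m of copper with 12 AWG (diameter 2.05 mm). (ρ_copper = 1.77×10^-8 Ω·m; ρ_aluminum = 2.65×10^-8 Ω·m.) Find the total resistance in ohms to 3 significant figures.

64.4 Ω

Seg 1: A = πr² = π(8.0300e-04 m)² = 2.026e-06 m²
R_1 = (1.77×10^-8)(529)/(2.026e-06) = 4.622 Ω
Seg 2: A = π(0.255/2 mm)² = π(1.2750e-04 m)² = 5.107e-08 m²
R_2 = (2.65×10^-8)(108)/(5.107e-08) = 56.04 Ω
Seg 3: A = π(2.05/2 mm)² = π(1.0250e-03 m)² = 3.301e-06 m²
R_3 = (1.77×10^-8)(691)/(3.301e-06) = 3.706 Ω
R_total = R_1 + R_2 + R_3 = 64.4 Ω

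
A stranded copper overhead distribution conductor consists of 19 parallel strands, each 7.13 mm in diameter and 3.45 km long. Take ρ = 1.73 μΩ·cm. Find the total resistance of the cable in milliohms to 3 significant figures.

ρ = 1.73 μΩ·cm = 1.73×10^-8 Ω·m
A_strand = π(3.5650e-03 m)² = 3.993e-05 m²
R_strand = ρL/A = (1.73×10^-8)(3450)/(3.993e-05) = 1.495 Ω
R_total = R_strand/N = 1.495/19 = 78.7 mΩ

78.7 mΩ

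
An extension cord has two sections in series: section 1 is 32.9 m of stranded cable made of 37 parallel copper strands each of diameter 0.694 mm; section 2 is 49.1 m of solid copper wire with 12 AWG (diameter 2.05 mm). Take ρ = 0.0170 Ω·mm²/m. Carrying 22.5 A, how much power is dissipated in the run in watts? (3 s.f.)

148 W

ρ = 0.0170 Ω·mm²/m = 1.70×10^-8 Ω·m
Section 1: A_strand = π(3.4700e-04)² = 3.783e-07 m²; R₁ = ρL/(N·A_s) = (1.70×10^-8)(32.9)/(37×3.783e-07) = 0.03996 Ω
Section 2: A = π(2.05/2 mm)² = π(1.0250e-03 m)² = 3.301e-06 m²
R₂ = (1.70×10^-8)(49.1)/(3.301e-06) = 0.2529 Ω
R = R₁ + R₂ = 0.2929 Ω
P = I²R = (22.5)² × 0.2929 = 148 W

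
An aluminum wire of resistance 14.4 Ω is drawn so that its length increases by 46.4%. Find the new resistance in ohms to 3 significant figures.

30.9 Ω

k = 1 + 46.4/100 = 1.464; volume constant ⇒ A' = A/k, so R' = k²R.
R' = 2.143 × 14.4 = 30.9 Ω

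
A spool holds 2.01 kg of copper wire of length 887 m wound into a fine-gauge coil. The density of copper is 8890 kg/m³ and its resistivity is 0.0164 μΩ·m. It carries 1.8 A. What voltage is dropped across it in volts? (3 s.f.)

ρ = 0.0164 μΩ·m = 1.64×10^-8 Ω·m
A = m/(density·L) = 2.01/(8890×887) = 2.5490e-07 m²
R = ρL/A = (1.64×10^-8)(887)/(2.5490e-07) = 57.07 Ω
V = IR = 1.8 × 57.07 = 103 V

103 V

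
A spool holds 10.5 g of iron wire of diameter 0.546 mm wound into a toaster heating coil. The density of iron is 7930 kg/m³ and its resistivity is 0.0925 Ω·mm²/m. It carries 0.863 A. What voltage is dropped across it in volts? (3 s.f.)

ρ = 0.0925 Ω·mm²/m = 9.25×10^-8 Ω·m
A = π(d/2)² = π(2.7300e-04 m)² = 2.3414e-07 m²
L = m/(density·A) = 0.0105/(7930×2.3414e-07) = 5.655 m
R = ρL/A = (9.25×10^-8)(5.655)/(2.3414e-07) = 2.234 Ω
V = IR = 0.863 × 2.234 = 1.93 V

1.93 V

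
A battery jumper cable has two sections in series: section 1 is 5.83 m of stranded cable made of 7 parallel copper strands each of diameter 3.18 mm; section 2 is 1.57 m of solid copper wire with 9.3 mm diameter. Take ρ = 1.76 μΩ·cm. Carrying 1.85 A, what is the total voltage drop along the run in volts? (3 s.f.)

ρ = 1.76 μΩ·cm = 1.76×10^-8 Ω·m
Section 1: A_strand = π(1.5900e-03)² = 7.942e-06 m²; R₁ = ρL/(N·A_s) = (1.76×10^-8)(5.83)/(7×7.942e-06) = 0.001846 Ω
Section 2: A = π(d/2)² = π(4.6500e-03 m)² = 6.793e-05 m²
R₂ = (1.76×10^-8)(1.57)/(6.793e-05) = 4.068×10^-4 Ω
R = R₁ + R₂ = 0.002252 Ω
V = IR = 1.85 × 0.002252 = 0.00417 V

0.00417 V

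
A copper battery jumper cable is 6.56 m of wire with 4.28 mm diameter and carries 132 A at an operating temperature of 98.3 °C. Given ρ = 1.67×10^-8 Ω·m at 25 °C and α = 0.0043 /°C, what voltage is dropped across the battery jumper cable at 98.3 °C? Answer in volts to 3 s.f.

A = π(d/2)² = π(2.1400e-03 m)² = 1.439e-05 m²
R₍25₎ = ρL/A = (1.67×10^-8)(6.56)/(1.439e-05) = 0.007615 Ω
R₍98.3₎ = R₍25₎(1 + αΔT) = 0.007615 × (1 + 0.0043×73.3) = 0.01001 Ω
V = IR = 132 × 0.01001 = 1.32 V

1.32 V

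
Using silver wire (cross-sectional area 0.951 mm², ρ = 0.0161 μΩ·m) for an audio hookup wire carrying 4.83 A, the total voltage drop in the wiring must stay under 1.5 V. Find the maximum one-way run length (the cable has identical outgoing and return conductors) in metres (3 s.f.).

9.17 m

ρ = 0.0161 μΩ·m = 1.61×10^-8 Ω·m
A = 0.951 mm² = 9.510e-07 m²
L_max = V_max·A/(2·ρI) = (1.5)(9.510e-07)/(2×1.61×10^-8×4.83) = 9.17 m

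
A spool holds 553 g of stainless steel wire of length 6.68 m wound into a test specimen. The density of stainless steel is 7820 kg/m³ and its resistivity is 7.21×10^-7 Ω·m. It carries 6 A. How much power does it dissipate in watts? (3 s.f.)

A = m/(density·L) = 0.553/(7820×6.68) = 1.0586e-05 m²
R = ρL/A = (7.21×10^-7)(6.68)/(1.0586e-05) = 0.455 Ω
P = I²R = (6)² × 0.455 = 16.4 W

16.4 W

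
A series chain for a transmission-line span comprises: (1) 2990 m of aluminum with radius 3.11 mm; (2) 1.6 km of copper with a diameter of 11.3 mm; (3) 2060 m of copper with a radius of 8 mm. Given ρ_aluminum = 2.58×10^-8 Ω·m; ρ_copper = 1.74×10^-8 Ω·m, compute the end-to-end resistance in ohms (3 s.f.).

Seg 1: A = πr² = π(3.1100e-03 m)² = 3.039e-05 m²
R_1 = (2.58×10^-8)(2990)/(3.039e-05) = 2.539 Ω
Seg 2: A = π(d/2)² = π(5.6500e-03 m)² = 1.003e-04 m²
R_2 = (1.74×10^-8)(1600)/(1.003e-04) = 0.2776 Ω
Seg 3: A = πr² = π(8.0000e-03 m)² = 2.011e-04 m²
R_3 = (1.74×10^-8)(2060)/(2.011e-04) = 0.1783 Ω
R_total = R_1 + R_2 + R_3 = 2.99 Ω

2.99 Ω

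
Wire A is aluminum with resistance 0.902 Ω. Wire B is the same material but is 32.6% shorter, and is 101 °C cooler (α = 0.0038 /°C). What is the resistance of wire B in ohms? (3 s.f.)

0.375 Ω

R ∝ ρL/d² with ρ ∝ (1+αΔT), so R_B/R_A = (1 − 32.6/100) × (1 − 0.0038×101)
= 0.674 × 0.6162 = 0.4153
R_B = 0.4153 × 0.902 = 0.375 Ω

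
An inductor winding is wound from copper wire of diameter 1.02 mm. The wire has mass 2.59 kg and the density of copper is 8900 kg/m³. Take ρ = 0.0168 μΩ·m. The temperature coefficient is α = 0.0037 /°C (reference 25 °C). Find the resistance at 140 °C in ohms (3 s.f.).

ρ = 0.0168 μΩ·m = 1.68×10^-8 Ω·m
A = π(d/2)² = π(5.1000e-04 m)² = 8.1713e-07 m²
L = m/(density·A) = 2.59/(8900×8.1713e-07) = 356.1 m
R = ρL/A = (1.68×10^-8)(356.1)/(8.1713e-07) = 7.322 Ω
R(140 °C) = 7.322 × (1 + 0.0037×115) = 10.4 Ω

10.4 Ω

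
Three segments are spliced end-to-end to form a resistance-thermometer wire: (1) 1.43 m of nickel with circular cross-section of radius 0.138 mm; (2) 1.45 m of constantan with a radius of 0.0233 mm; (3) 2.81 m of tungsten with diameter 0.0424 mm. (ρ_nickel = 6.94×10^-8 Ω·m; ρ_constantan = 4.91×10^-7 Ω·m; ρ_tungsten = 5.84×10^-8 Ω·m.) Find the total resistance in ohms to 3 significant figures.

Seg 1: A = πr² = π(1.3800e-04 m)² = 5.983e-08 m²
R_1 = (6.94×10^-8)(1.43)/(5.983e-08) = 1.659 Ω
Seg 2: A = πr² = π(2.3300e-05 m)² = 1.706e-09 m²
R_2 = (4.91×10^-7)(1.45)/(1.706e-09) = 417.4 Ω
Seg 3: A = π(d/2)² = π(2.1200e-05 m)² = 1.412e-09 m²
R_3 = (5.84×10^-8)(2.81)/(1.412e-09) = 116.2 Ω
R_total = R_1 + R_2 + R_3 = 535 Ω

535 Ω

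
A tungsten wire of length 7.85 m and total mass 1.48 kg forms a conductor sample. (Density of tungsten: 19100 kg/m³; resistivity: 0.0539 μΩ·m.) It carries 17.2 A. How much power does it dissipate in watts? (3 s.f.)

ρ = 0.0539 μΩ·m = 5.39×10^-8 Ω·m
A = m/(density·L) = 1.48/(19100×7.85) = 9.8709e-06 m²
R = ρL/A = (5.39×10^-8)(7.85)/(9.8709e-06) = 0.04286 Ω
P = I²R = (17.2)² × 0.04286 = 12.7 W

12.7 W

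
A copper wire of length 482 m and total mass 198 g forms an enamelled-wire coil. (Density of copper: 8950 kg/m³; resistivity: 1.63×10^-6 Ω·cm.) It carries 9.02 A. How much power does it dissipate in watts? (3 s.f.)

13900 W

ρ = 1.63×10^-6 Ω·cm = 1.63×10^-8 Ω·m
A = m/(density·L) = 0.198/(8950×482) = 4.5898e-08 m²
R = ρL/A = (1.63×10^-8)(482)/(4.5898e-08) = 171.2 Ω
P = I²R = (9.02)² × 171.2 = 13900 W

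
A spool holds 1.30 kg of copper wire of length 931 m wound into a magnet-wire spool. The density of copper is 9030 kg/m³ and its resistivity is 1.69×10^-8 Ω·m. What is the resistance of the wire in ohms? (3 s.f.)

A = m/(density·L) = 1.3/(9030×931) = 1.5463e-07 m²
R = ρL/A = (1.69×10^-8)(931)/(1.5463e-07) = 102 Ω

102 Ω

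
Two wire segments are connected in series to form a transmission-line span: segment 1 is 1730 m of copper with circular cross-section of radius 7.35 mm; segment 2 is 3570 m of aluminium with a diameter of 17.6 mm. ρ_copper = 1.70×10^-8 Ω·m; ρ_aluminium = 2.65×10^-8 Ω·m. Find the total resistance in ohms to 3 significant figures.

0.562 Ω

Segment 1: A = πr² = π(7.3500e-03 m)² = 1.697e-04 m²
R₁ = ρL/A = (1.70×10^-8)(1730)/(1.697e-04) = 0.1733 Ω
Segment 2: A = π(d/2)² = π(8.8000e-03 m)² = 2.433e-04 m²
R₂ = (2.65×10^-8)(3570)/(2.433e-04) = 0.3889 Ω
R = R₁ + R₂ = 0.562 Ω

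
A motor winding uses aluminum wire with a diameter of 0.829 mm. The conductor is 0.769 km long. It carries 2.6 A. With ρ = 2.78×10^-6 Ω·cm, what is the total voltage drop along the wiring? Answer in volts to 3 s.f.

ρ = 2.78×10^-6 Ω·cm = 2.78×10^-8 Ω·m
A = π(d/2)² = π(4.1450e-04 m)² = 5.398e-07 m²
R = ρL/A = (2.78×10^-8)(769)/(5.398e-07) = 39.61 Ω
V = IR = 2.6 × 39.61 = 103 V

103 V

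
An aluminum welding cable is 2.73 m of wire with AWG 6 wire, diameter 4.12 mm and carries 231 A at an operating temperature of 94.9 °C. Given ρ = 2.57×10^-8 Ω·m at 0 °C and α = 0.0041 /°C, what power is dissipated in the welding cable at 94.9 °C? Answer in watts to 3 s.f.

A = π(4.12/2 mm)² = π(2.0600e-03 m)² = 1.333e-05 m²
R₍0₎ = ρL/A = (2.57×10^-8)(2.73)/(1.333e-05) = 0.005263 Ω
R₍94.9₎ = R₍0₎(1 + αΔT) = 0.005263 × (1 + 0.0041×94.9) = 0.00731 Ω
P = I²R = (231)² × 0.00731 = 390 W

390 W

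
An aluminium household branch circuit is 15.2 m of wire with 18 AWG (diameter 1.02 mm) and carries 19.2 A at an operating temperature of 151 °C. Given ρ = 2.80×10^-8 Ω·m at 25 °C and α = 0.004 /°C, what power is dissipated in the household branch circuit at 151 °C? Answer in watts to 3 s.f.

289 W

A = π(1.02/2 mm)² = π(5.1000e-04 m)² = 8.171e-07 m²
R₍25₎ = ρL/A = (2.80×10^-8)(15.2)/(8.171e-07) = 0.5208 Ω
R₍151₎ = R₍25₎(1 + αΔT) = 0.5208 × (1 + 0.004×126) = 0.7834 Ω
P = I²R = (19.2)² × 0.7834 = 289 W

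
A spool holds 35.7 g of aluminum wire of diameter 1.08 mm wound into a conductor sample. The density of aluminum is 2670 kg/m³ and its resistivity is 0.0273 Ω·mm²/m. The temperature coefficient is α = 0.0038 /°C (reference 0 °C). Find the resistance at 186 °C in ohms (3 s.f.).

ρ = 0.0273 Ω·mm²/m = 2.73×10^-8 Ω·m
A = π(d/2)² = π(5.4000e-04 m)² = 9.1609e-07 m²
L = m/(density·A) = 0.0357/(2670×9.1609e-07) = 14.6 m
R = ρL/A = (2.73×10^-8)(14.6)/(9.1609e-07) = 0.435 Ω
R(186 °C) = 0.435 × (1 + 0.0038×186) = 0.742 Ω

0.742 Ω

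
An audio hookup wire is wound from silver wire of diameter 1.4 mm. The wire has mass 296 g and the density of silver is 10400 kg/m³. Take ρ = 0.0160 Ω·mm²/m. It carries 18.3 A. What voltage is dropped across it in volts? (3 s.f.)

3.52 V

ρ = 0.0160 Ω·mm²/m = 1.60×10^-8 Ω·m
A = π(d/2)² = π(7.0000e-04 m)² = 1.5394e-06 m²
L = m/(density·A) = 0.296/(10400×1.5394e-06) = 18.49 m
R = ρL/A = (1.60×10^-8)(18.49)/(1.5394e-06) = 0.1922 Ω
V = IR = 18.3 × 0.1922 = 3.52 V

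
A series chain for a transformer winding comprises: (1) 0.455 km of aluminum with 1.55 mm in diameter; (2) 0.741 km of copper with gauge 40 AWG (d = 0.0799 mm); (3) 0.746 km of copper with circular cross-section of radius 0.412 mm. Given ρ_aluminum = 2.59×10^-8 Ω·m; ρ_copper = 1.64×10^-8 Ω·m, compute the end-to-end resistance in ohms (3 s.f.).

Seg 1: A = π(d/2)² = π(7.7500e-04 m)² = 1.887e-06 m²
R_1 = (2.59×10^-8)(455)/(1.887e-06) = 6.245 Ω
Seg 2: A = π(0.0799/2 mm)² = π(3.9950e-05 m)² = 5.014e-09 m²
R_2 = (1.64×10^-8)(741)/(5.014e-09) = 2424 Ω
Seg 3: A = πr² = π(4.1200e-04 m)² = 5.333e-07 m²
R_3 = (1.64×10^-8)(746)/(5.333e-07) = 22.94 Ω
R_total = R_1 + R_2 + R_3 = 2450 Ω

2450 Ω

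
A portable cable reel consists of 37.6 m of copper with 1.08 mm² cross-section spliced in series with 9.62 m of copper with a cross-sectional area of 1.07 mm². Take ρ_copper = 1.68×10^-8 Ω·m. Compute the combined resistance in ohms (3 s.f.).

Segment 1: A = 1.08 mm² = 1.080e-06 m²
R₁ = ρL/A = (1.68×10^-8)(37.6)/(1.080e-06) = 0.5849 Ω
Segment 2: A = 1.07 mm² = 1.070e-06 m²
R₂ = (1.68×10^-8)(9.62)/(1.070e-06) = 0.151 Ω
R = R₁ + R₂ = 0.736 Ω

0.736 Ω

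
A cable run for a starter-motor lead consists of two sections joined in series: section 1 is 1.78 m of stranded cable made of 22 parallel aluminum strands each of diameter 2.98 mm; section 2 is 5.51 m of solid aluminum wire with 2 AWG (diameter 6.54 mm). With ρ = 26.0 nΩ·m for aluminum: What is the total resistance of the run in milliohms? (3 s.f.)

4.57 mΩ

ρ = 26.0 nΩ·m = 2.60×10^-8 Ω·m
Section 1: A_strand = π(1.4900e-03)² = 6.975e-06 m²; R₁ = ρL/(N·A_s) = (2.60×10^-8)(1.78)/(22×6.975e-06) = 3.016×10^-4 Ω
Section 2: A = π(6.54/2 mm)² = π(3.2700e-03 m)² = 3.359e-05 m²
R₂ = (2.60×10^-8)(5.51)/(3.359e-05) = 0.004265 Ω
R = R₁ + R₂ = 4.57 mΩ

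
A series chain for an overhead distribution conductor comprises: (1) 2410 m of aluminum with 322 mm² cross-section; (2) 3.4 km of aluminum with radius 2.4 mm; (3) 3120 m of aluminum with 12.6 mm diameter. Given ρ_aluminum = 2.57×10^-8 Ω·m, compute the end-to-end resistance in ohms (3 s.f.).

Seg 1: A = 322 mm² = 3.220e-04 m²
R_1 = (2.57×10^-8)(2410)/(3.220e-04) = 0.1924 Ω
Seg 2: A = πr² = π(2.4000e-03 m)² = 1.810e-05 m²
R_2 = (2.57×10^-8)(3400)/(1.810e-05) = 4.829 Ω
Seg 3: A = π(d/2)² = π(6.3000e-03 m)² = 1.247e-04 m²
R_3 = (2.57×10^-8)(3120)/(1.247e-04) = 0.6431 Ω
R_total = R_1 + R_2 + R_3 = 5.66 Ω

5.66 Ω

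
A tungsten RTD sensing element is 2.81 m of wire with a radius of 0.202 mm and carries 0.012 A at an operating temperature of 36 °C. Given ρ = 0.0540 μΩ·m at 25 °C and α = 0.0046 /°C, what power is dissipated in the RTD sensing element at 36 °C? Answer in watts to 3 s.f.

1.79×10^-4 W

ρ = 0.0540 μΩ·m = 5.40×10^-8 Ω·m
A = πr² = π(2.0200e-04 m)² = 1.282e-07 m²
R₍25₎ = ρL/A = (5.40×10^-8)(2.81)/(1.282e-07) = 1.184 Ω
R₍36₎ = R₍25₎(1 + αΔT) = 1.184 × (1 + 0.0046×11) = 1.244 Ω
P = I²R = (0.012)² × 1.244 = 1.79×10^-4 W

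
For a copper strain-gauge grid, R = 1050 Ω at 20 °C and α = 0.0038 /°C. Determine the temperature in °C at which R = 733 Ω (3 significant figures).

R = R₀(1 + α(T − T₀)) ⇒ T = T₀ + (R/R₀ − 1)/α
T = 20 + (733/1050 − 1)/0.0038 = 20 + (-0.3019)/0.0038 = -59.4 °C

-59.4 °C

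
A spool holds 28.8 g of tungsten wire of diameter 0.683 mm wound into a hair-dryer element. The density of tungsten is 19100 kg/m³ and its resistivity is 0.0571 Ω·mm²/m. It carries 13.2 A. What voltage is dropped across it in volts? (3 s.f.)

8.47 V

ρ = 0.0571 Ω·mm²/m = 5.71×10^-8 Ω·m
A = π(d/2)² = π(3.4150e-04 m)² = 3.6638e-07 m²
L = m/(density·A) = 0.0288/(19100×3.6638e-07) = 4.116 m
R = ρL/A = (5.71×10^-8)(4.116)/(3.6638e-07) = 0.6414 Ω
V = IR = 13.2 × 0.6414 = 8.47 V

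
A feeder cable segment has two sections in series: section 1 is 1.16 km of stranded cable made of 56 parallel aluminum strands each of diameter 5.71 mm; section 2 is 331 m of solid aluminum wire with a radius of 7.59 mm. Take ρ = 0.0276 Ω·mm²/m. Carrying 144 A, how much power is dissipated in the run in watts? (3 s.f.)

ρ = 0.0276 Ω·mm²/m = 2.76×10^-8 Ω·m
Section 1: A_strand = π(2.8550e-03)² = 2.561e-05 m²; R₁ = ρL/(N·A_s) = (2.76×10^-8)(1160)/(56×2.561e-05) = 0.02233 Ω
Section 2: A = πr² = π(7.5900e-03 m)² = 1.810e-04 m²
R₂ = (2.76×10^-8)(331)/(1.810e-04) = 0.05048 Ω
R = R₁ + R₂ = 0.0728 Ω
P = I²R = (144)² × 0.0728 = 1510 W

1510 W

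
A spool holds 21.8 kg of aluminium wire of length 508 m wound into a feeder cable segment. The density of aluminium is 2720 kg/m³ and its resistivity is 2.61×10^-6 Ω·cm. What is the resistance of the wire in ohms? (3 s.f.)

0.840 Ω

ρ = 2.61×10^-6 Ω·cm = 2.61×10^-8 Ω·m
A = m/(density·L) = 21.8/(2720×508) = 1.5777e-05 m²
R = ρL/A = (2.61×10^-8)(508)/(1.5777e-05) = 0.840 Ω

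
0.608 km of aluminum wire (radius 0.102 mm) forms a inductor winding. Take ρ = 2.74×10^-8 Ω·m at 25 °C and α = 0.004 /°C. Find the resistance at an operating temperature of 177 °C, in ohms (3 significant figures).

820 Ω

A = πr² = π(1.0200e-04 m)² = 3.269e-08 m²
R₍25°C₎ = ρL/A = (2.74×10^-8)(608)/(3.269e-08) = 509.7 Ω
R = R₀(1 + αΔT) = 509.7(1 + 0.004×152) = 820 Ω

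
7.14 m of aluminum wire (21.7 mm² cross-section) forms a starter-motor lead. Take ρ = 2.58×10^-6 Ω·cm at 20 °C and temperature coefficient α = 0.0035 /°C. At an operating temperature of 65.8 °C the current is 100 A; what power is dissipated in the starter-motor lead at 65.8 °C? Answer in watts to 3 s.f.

ρ = 2.58×10^-6 Ω·cm = 2.58×10^-8 Ω·m
A = 21.7 mm² = 2.170e-05 m²
R₍20₎ = ρL/A = (2.58×10^-8)(7.14)/(2.170e-05) = 0.008489 Ω
R₍65.8₎ = R₍20₎(1 + αΔT) = 0.008489 × (1 + 0.0035×45.8) = 0.00985 Ω
P = I²R = (100)² × 0.00985 = 98.5 W

98.5 W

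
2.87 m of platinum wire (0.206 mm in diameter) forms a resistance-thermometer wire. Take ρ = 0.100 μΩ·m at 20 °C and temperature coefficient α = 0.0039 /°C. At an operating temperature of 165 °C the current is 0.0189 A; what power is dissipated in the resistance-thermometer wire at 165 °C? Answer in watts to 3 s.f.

ρ = 0.100 μΩ·m = 1.00×10^-7 Ω·m
A = π(d/2)² = π(1.0300e-04 m)² = 3.333e-08 m²
R₍20₎ = ρL/A = (1.00×10^-7)(2.87)/(3.333e-08) = 8.611 Ω
R₍165₎ = R₍20₎(1 + αΔT) = 8.611 × (1 + 0.0039×145) = 13.48 Ω
P = I²R = (0.0189)² × 13.48 = 0.00482 W

0.00482 W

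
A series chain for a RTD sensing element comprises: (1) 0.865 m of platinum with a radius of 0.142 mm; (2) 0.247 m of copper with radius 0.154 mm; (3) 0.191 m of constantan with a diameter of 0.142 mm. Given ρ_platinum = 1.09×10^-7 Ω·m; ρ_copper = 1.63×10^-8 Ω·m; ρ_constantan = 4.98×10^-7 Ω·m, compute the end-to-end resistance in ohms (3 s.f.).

7.55 Ω

Seg 1: A = πr² = π(1.4200e-04 m)² = 6.335e-08 m²
R_1 = (1.09×10^-7)(0.865)/(6.335e-08) = 1.488 Ω
Seg 2: A = πr² = π(1.5400e-04 m)² = 7.451e-08 m²
R_2 = (1.63×10^-8)(0.247)/(7.451e-08) = 0.05404 Ω
Seg 3: A = π(d/2)² = π(7.1000e-05 m)² = 1.584e-08 m²
R_3 = (4.98×10^-7)(0.191)/(1.584e-08) = 6.006 Ω
R_total = R_1 + R_2 + R_3 = 7.55 Ω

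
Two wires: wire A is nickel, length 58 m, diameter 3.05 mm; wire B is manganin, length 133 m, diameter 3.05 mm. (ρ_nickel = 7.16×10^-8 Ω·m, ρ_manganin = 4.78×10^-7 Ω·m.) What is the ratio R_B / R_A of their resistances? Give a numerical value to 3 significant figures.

15.3

R ∝ ρL/d², so R_B/R_A = (ρ_B/ρ_A) × (L_B/L_A)
= (4.78×10^-7/7.16×10^-8) × (133/58) = 15.3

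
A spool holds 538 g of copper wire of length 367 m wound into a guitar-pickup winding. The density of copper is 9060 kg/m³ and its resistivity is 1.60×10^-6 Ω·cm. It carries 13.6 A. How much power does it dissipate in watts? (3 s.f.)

ρ = 1.60×10^-6 Ω·cm = 1.60×10^-8 Ω·m
A = m/(density·L) = 0.538/(9060×367) = 1.6180e-07 m²
R = ρL/A = (1.60×10^-8)(367)/(1.6180e-07) = 36.29 Ω
P = I²R = (13.6)² × 36.29 = 6710 W

6710 W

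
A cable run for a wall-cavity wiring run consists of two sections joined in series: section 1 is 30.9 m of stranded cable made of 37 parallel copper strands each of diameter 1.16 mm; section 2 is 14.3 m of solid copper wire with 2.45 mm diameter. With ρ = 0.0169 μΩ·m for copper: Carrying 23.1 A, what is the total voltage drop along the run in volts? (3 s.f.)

1.49 V

ρ = 0.0169 μΩ·m = 1.69×10^-8 Ω·m
Section 1: A_strand = π(5.8000e-04)² = 1.057e-06 m²; R₁ = ρL/(N·A_s) = (1.69×10^-8)(30.9)/(37×1.057e-06) = 0.01335 Ω
Section 2: A = π(d/2)² = π(1.2250e-03 m)² = 4.714e-06 m²
R₂ = (1.69×10^-8)(14.3)/(4.714e-06) = 0.05126 Ω
R = R₁ + R₂ = 0.06462 Ω
V = IR = 23.1 × 0.06462 = 1.49 V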